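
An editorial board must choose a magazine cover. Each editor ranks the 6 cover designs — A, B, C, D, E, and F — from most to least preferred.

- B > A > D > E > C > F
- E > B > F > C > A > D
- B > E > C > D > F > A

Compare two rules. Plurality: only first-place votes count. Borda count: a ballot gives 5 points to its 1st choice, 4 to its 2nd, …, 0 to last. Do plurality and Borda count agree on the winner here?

Plurality first-place counts: A 0, B 2, C 0, D 0, E 1, F 0 → B.
Borda totals: A 5, B 14, C 6, D 5, E 11, F 4 → B.
The two rules agree on B.

Yes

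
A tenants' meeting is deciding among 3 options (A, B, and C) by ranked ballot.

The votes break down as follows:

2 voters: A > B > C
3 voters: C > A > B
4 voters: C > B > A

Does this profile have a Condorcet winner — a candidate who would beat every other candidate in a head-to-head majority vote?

Yes

Head-to-head results (9 voters total):
A vs B: A wins 5–4.
A vs C: C wins 7–2.
B vs C: C wins 7–2.
C beats each rival — A (7–2), B (7–2) — so C is the Condorcet winner.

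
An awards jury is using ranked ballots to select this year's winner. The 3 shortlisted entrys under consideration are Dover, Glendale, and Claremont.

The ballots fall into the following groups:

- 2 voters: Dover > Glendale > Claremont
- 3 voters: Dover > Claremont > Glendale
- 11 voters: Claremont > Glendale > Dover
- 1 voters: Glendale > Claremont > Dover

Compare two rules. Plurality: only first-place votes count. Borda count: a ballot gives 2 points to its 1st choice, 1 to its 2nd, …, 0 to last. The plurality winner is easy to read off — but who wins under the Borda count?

Claremont

Plurality first-place counts: Dover 5, Glendale 1, Claremont 11 → Claremont.
Borda totals: Dover 10, Glendale 15, Claremont 26 → Claremont.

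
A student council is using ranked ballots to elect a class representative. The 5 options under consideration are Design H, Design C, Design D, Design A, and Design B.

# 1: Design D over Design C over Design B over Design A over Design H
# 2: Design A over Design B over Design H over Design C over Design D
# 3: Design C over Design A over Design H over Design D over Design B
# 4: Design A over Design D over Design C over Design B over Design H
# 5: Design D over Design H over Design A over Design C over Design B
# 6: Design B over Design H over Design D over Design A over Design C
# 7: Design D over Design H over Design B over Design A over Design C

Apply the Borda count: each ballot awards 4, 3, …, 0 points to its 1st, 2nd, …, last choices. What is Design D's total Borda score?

18

Borda scores:
  Design H: 0 + 2 + 2 + 0 + 3 + 3 + 3 = 13
  Design C: 3 + 1 + 4 + 2 + 1 + 0 + 0 = 11
  Design D: 4 + 0 + 1 + 3 + 4 + 2 + 4 = 18
  Design A: 1 + 4 + 3 + 4 + 2 + 1 + 1 = 16
  Design B: 2 + 3 + 0 + 1 + 0 + 4 + 2 = 12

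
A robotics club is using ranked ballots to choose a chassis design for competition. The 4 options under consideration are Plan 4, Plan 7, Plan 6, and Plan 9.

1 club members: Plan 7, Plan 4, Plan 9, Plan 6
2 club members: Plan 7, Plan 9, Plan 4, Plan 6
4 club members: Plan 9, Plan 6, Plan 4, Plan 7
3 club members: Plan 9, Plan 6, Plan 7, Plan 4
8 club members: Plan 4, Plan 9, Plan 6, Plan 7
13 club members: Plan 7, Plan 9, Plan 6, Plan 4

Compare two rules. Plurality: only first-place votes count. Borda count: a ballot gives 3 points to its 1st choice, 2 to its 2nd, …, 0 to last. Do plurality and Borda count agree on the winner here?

Plurality first-place counts: Plan 4 8, Plan 7 16, Plan 6 0, Plan 9 7 → Plan 7.
Borda totals: Plan 4 32, Plan 7 51, Plan 6 35, Plan 9 68 → Plan 9.
The two rules disagree: plurality picks Plan 7, Borda picks Plan 9.

No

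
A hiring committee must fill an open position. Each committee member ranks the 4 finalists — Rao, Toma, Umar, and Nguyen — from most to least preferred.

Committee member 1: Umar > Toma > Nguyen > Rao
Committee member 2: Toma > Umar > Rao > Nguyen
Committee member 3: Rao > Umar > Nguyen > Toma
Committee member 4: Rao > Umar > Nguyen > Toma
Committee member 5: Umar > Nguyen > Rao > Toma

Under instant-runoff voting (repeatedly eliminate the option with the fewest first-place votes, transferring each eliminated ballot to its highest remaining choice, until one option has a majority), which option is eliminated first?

Round 1: Rao 2, Umar 2, Toma 1, Nguyen 0. Nguyen has the fewest and is eliminated.
Round 2: Rao 2, Umar 2, Toma 1. Toma has the fewest and is eliminated.
Round 3: Umar 3, Rao 2. Umar has a majority.

Nguyen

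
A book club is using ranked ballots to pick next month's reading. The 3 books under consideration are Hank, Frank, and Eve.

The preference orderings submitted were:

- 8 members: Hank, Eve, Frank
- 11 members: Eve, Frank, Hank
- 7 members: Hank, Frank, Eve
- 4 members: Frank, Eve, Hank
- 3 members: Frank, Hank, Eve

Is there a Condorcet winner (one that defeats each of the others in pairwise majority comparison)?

Head-to-head results (33 voters total):
Hank vs Frank: Frank wins 18–15.
Hank vs Eve: Hank wins 18–15.
Frank vs Eve: Eve wins 19–14.
No candidate beats all others: Hank beats Eve beats Frank beats Hank, a majority cycle.

No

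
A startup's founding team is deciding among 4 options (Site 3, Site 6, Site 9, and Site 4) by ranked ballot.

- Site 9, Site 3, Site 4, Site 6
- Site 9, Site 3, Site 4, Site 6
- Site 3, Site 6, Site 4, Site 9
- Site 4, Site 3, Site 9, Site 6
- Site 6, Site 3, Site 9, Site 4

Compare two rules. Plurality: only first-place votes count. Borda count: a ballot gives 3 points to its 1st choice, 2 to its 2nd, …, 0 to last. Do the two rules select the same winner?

Plurality first-place counts: Site 3 1, Site 6 1, Site 9 2, Site 4 1 → Site 9.
Borda totals: Site 3 11, Site 6 5, Site 9 8, Site 4 6 → Site 3.
The two rules disagree: plurality picks Site 9, Borda picks Site 3.

No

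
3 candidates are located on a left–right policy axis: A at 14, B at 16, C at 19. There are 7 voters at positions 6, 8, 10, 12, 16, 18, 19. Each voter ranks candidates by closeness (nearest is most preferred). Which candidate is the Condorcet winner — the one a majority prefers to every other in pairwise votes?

With single-peaked preferences on a line, the Condorcet winner is the candidate closest to the median voter.
The median voter (position 12) is closest to A at 14.
Check: A vs C — voters closer to A: 5 of 7.

A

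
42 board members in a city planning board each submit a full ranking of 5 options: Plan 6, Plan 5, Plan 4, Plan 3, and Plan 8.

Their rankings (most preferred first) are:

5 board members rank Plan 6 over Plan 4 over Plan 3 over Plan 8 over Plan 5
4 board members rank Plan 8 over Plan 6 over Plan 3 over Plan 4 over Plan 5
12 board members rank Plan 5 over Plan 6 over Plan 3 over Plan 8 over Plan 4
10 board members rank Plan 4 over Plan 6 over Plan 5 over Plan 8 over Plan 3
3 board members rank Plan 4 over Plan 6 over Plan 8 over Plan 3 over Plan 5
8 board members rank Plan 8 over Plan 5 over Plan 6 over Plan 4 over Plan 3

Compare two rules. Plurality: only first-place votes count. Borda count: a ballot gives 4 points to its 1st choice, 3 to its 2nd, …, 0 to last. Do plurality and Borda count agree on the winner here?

No

Plurality first-place counts: Plan 6 5, Plan 5 12, Plan 4 13, Plan 3 0, Plan 8 12 → Plan 4.
Borda totals: Plan 6 123, Plan 5 92, Plan 4 79, Plan 3 45, Plan 8 81 → Plan 6.
The two rules disagree: plurality picks Plan 4, Borda picks Plan 6.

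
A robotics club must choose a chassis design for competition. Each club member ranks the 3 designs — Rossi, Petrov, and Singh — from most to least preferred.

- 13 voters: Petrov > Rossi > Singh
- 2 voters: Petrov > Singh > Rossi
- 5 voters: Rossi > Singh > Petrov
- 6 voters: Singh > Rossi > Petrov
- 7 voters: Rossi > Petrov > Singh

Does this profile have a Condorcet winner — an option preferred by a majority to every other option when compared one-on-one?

Yes

Head-to-head results (33 voters total):
Rossi vs Petrov: Rossi wins 18–15.
Rossi vs Singh: Rossi wins 25–8.
Petrov vs Singh: Petrov wins 22–11.
Rossi beats each rival — Petrov (18–15), Singh (25–8) — so Rossi is the Condorcet winner.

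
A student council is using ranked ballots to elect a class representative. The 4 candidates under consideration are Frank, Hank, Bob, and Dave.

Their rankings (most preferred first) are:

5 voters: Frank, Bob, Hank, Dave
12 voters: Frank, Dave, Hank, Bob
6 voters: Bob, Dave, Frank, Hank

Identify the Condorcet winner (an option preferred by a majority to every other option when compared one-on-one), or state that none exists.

Frank

Head-to-head results (23 voters total):
Frank vs Hank: Frank wins 23–0.
Frank vs Bob: Frank wins 17–6.
Frank vs Dave: Frank wins 17–6.
Hank vs Bob: Hank wins 12–11.
Hank vs Dave: Dave wins 18–5.
Bob vs Dave: Dave wins 12–11.
Frank beats each rival — Hank (23–0), Bob (17–6), Dave (17–6) — so Frank is the Condorcet winner.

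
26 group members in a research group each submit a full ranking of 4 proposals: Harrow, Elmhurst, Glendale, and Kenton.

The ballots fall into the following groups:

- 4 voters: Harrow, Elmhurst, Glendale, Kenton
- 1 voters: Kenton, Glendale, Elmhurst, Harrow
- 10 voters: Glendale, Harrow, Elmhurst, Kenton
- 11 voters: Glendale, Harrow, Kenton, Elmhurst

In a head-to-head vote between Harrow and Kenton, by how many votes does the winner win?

Ballots ranking Harrow above Kenton: 4+10+11 = 25.
Ballots ranking Kenton above Harrow: 1.
Harrow wins 25–1, a margin of 24.

24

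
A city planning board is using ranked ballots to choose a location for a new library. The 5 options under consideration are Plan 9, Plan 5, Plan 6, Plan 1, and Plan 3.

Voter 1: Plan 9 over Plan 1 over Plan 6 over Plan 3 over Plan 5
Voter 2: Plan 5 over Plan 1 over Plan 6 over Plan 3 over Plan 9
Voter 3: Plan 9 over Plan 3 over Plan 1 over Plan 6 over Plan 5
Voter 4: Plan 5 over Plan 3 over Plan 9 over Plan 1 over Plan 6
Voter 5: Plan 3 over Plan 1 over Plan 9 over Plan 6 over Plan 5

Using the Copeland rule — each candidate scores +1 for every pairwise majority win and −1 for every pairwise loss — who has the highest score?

Pairwise results:
  Plan 9 vs Plan 5: Plan 9 wins 3–2.
  Plan 9 vs Plan 6: Plan 9 wins 4–1.
  Plan 9 vs Plan 1: Plan 9 wins 3–2.
  Plan 9 vs Plan 3: Plan 3 wins 3–2.
  Plan 5 vs Plan 6: Plan 6 wins 3–2.
  Plan 5 vs Plan 1: Plan 1 wins 3–2.
  Plan 5 vs Plan 3: Plan 3 wins 3–2.
  Plan 6 vs Plan 1: Plan 1 wins 5–0.
  Plan 6 vs Plan 3: Plan 3 wins 3–2.
  Plan 1 vs Plan 3: Plan 3 wins 3–2.
Copeland scores (wins − losses):
  Plan 9: 3 − 1 = 2
  Plan 5: 0 − 4 = -4
  Plan 6: 1 − 3 = -2
  Plan 1: 2 − 2 = 0
  Plan 3: 4 − 0 = 4
Plan 3 has the best Copeland score.

Plan 3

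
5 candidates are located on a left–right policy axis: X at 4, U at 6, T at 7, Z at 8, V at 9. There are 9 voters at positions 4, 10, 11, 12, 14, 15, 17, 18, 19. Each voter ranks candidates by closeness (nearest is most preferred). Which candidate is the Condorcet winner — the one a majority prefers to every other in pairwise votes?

V

With single-peaked preferences on a line, the Condorcet winner is the candidate closest to the median voter.
The median voter (position 14) is closest to V at 9.
Check: V vs X — voters closer to V: 8 of 9.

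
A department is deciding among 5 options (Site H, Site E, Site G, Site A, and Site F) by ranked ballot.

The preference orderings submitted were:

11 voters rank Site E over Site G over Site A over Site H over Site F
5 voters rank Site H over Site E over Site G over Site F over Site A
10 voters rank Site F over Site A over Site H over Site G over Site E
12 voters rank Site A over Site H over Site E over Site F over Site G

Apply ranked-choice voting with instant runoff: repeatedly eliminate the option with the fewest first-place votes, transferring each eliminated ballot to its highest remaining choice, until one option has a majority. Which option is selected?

Round 1: Site A 12, Site E 11, Site F 10, Site H 5, Site G 0. Site G has the fewest and is eliminated.
Round 2: Site A 12, Site E 11, Site F 10, Site H 5. Site H has the fewest and is eliminated.
Round 3: Site E 16, Site A 12, Site F 10. Site F has the fewest and is eliminated.
Round 4: Site A 22, Site E 16. Site A has a majority.

Site A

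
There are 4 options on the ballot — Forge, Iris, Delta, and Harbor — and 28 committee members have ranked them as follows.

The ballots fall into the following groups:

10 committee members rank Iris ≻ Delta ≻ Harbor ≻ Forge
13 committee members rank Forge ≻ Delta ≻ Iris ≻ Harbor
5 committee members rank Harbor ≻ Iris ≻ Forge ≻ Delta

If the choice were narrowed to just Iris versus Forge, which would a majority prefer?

Iris

Ballots ranking Iris above Forge: 10+5 = 15.
Ballots ranking Forge above Iris: 13.
Iris wins the head-to-head, 15–13.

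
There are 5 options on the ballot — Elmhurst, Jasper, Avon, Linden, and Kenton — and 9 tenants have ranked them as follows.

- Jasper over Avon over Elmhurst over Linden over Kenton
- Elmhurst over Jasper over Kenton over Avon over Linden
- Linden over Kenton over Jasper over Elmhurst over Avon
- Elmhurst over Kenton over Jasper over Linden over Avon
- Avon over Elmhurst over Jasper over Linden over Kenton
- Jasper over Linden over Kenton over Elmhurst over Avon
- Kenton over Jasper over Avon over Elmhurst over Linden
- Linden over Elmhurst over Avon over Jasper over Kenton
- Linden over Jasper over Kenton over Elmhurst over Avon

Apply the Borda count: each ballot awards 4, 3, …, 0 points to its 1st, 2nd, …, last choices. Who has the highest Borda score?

Borda scores:
  Elmhurst: 2 + 4 + 1 + 4 + 3 + 1 + 1 + 3 + 1 = 20
  Jasper: 4 + 3 + 2 + 2 + 2 + 4 + 3 + 1 + 3 = 24
  Avon: 3 + 1 + 0 + 0 + 4 + 0 + 2 + 2 + 0 = 12
  Linden: 1 + 0 + 4 + 1 + 1 + 3 + 0 + 4 + 4 = 18
  Kenton: 0 + 2 + 3 + 3 + 0 + 2 + 4 + 0 + 2 = 16
Jasper has the highest total.

Jasper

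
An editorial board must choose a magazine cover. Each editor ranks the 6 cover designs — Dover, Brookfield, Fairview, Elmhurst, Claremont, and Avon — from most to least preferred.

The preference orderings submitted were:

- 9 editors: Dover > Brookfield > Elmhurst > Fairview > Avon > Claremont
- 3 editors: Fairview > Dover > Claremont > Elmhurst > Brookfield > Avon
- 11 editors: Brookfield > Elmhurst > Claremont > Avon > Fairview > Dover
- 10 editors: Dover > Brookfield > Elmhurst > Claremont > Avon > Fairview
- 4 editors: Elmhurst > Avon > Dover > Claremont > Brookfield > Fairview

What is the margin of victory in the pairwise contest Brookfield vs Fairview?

Ballots ranking Brookfield above Fairview: 9+11+10+4 = 34.
Ballots ranking Fairview above Brookfield: 3.
Brookfield wins 34–3, a margin of 31.

31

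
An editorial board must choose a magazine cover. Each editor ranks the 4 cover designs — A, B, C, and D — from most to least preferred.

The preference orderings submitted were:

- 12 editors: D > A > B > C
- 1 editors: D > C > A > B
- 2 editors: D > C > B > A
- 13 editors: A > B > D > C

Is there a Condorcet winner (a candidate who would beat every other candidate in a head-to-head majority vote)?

Yes

Head-to-head results (28 voters total):
A vs B: A wins 26–2.
A vs C: A wins 25–3.
A vs D: D wins 15–13.
B vs C: B wins 25–3.
B vs D: D wins 15–13.
C vs D: D wins 28–0.
D beats each rival — A (15–13), B (15–13), C (28–0) — so D is the Condorcet winner.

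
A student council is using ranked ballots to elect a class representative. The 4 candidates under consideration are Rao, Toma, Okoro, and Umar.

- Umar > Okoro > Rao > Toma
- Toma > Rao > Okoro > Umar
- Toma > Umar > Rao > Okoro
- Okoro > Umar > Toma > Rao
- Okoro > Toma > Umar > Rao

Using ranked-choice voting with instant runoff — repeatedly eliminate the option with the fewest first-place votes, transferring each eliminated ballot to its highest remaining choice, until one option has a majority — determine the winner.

Round 1: Toma 2, Okoro 2, Umar 1, Rao 0. Rao has the fewest and is eliminated.
Round 2: Toma 2, Okoro 2, Umar 1. Umar has the fewest and is eliminated.
Round 3: Okoro 3, Toma 2. Okoro has a majority.

Okoro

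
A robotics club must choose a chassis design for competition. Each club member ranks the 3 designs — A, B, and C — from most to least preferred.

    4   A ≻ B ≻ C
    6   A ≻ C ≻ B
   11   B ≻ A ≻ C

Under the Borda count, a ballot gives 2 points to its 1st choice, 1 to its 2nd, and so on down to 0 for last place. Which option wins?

Borda scores:
  A: 4·2 + 6·2 + 11·1 = 31
  B: 4·1 + 6·0 + 11·2 = 26
  C: 4·0 + 6·1 + 11·0 = 6
A has the highest total.

A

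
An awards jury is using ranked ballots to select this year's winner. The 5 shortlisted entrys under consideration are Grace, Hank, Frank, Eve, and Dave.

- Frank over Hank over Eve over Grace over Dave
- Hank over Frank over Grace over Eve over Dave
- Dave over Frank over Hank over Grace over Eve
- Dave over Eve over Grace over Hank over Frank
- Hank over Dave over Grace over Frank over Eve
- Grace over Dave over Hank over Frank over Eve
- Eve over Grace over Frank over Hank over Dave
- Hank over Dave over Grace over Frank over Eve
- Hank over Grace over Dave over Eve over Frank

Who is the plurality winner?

Hank

First-place vote totals:
  Grace: 1
  Hank: 4
  Frank: 1
  Eve: 1
  Dave: 2
Hank has the most first-place votes.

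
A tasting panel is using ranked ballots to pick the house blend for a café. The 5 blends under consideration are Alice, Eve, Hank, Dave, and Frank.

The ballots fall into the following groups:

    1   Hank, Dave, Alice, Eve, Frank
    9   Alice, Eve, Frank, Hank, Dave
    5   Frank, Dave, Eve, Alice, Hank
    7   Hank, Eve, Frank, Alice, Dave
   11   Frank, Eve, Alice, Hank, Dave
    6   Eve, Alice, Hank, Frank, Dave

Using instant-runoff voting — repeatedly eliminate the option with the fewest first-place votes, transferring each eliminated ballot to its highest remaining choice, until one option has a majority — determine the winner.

Frank

Round 1: Frank 16, Alice 9, Hank 8, Eve 6, Dave 0. Dave has the fewest and is eliminated.
Round 2: Frank 16, Alice 9, Hank 8, Eve 6. Eve has the fewest and is eliminated.
Round 3: Frank 16, Alice 15, Hank 8. Hank has the fewest and is eliminated.
Round 4: Frank 23, Alice 16. Frank has a majority.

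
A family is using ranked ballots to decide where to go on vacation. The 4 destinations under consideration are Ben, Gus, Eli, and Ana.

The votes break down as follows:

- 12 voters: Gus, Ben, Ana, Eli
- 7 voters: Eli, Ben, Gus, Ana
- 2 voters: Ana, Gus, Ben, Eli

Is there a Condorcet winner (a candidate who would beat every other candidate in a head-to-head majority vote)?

Yes

Head-to-head results (21 voters total):
Ben vs Gus: Gus wins 14–7.
Ben vs Eli: Ben wins 14–7.
Ben vs Ana: Ben wins 19–2.
Gus vs Eli: Gus wins 14–7.
Gus vs Ana: Gus wins 19–2.
Eli vs Ana: Ana wins 14–7.
Gus beats each rival — Ben (14–7), Eli (14–7), Ana (19–2) — so Gus is the Condorcet winner.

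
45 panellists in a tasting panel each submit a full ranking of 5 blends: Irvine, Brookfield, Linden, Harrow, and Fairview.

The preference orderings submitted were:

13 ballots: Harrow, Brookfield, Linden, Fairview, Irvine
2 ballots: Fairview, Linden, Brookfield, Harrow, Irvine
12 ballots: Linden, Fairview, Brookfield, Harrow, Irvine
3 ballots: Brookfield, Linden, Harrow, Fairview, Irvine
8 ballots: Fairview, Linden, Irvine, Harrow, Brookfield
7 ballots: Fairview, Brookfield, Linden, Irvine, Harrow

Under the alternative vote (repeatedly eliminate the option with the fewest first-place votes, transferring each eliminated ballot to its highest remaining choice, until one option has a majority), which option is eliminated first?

Irvine

Round 1: Fairview 17, Harrow 13, Linden 12, Brookfield 3, Irvine 0. Irvine has the fewest and is eliminated.
Round 2: Fairview 17, Harrow 13, Linden 12, Brookfield 3. Brookfield has the fewest and is eliminated.
Round 3: Fairview 17, Linden 15, Harrow 13. Harrow has the fewest and is eliminated.
Round 4: Linden 28, Fairview 17. Linden has a majority.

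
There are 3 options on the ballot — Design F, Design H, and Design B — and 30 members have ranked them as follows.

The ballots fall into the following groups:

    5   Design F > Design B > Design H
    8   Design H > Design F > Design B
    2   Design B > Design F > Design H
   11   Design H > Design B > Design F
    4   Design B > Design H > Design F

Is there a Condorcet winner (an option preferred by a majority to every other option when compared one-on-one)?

Head-to-head results (30 voters total):
Design F vs Design H: Design H wins 23–7.
Design F vs Design B: Design B wins 17–13.
Design H vs Design B: Design H wins 19–11.
Design H beats each rival — Design F (23–7), Design B (19–11) — so Design H is the Condorcet winner.

Yes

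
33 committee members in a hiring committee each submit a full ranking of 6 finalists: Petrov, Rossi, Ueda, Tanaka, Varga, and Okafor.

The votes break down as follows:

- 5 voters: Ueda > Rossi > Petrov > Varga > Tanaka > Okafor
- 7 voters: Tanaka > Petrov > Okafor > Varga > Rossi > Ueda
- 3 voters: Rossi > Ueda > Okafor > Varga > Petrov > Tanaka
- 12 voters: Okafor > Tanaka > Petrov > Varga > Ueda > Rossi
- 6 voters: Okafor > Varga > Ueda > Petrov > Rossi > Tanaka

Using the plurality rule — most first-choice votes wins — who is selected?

First-place vote totals:
  Petrov: 0
  Rossi: 3
  Ueda: 5
  Tanaka: 7
  Varga: 0
  Okafor: 18
Okafor has the most first-place votes.

Okafor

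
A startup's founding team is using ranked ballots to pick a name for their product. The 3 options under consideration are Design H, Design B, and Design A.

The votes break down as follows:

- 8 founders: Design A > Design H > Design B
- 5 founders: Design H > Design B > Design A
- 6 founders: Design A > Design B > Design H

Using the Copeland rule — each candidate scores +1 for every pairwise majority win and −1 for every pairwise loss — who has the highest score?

Pairwise results:
  Design H vs Design B: Design H wins 13–6.
  Design H vs Design A: Design A wins 14–5.
  Design B vs Design A: Design A wins 14–5.
Copeland scores (wins − losses):
  Design H: 1 − 1 = 0
  Design B: 0 − 2 = -2
  Design A: 2 − 0 = 2
Design A has the best Copeland score.

Design A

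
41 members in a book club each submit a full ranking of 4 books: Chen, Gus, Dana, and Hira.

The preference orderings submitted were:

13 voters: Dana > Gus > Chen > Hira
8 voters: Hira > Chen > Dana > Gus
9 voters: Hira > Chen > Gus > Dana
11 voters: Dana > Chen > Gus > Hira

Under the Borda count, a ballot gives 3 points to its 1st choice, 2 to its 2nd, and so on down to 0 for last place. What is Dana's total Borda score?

Borda scores:
  Chen: 13·1 + 8·2 + 9·2 + 11·2 = 69
  Gus: 13·2 + 8·0 + 9·1 + 11·1 = 46
  Dana: 13·3 + 8·1 + 9·0 + 11·3 = 80
  Hira: 13·0 + 8·3 + 9·3 + 11·0 = 51

80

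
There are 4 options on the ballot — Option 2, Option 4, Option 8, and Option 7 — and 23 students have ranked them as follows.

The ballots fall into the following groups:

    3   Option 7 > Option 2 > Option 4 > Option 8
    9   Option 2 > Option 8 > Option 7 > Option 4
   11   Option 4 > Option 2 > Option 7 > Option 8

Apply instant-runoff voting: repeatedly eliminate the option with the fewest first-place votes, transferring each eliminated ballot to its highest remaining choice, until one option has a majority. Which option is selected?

Option 2

Round 1: Option 4 11, Option 2 9, Option 7 3, Option 8 0. Option 8 has the fewest and is eliminated.
Round 2: Option 4 11, Option 2 9, Option 7 3. Option 7 has the fewest and is eliminated.
Round 3: Option 2 12, Option 4 11. Option 2 has a majority.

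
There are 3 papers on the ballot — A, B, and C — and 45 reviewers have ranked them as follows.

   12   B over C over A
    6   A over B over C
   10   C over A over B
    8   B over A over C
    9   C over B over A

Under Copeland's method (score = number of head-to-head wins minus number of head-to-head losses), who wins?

B

Pairwise results:
  A vs B: B wins 29–16.
  A vs C: C wins 31–14.
  B vs C: B wins 26–19.
Copeland scores (wins − losses):
  A: 0 − 2 = -2
  B: 2 − 0 = 2
  C: 1 − 1 = 0
B has the best Copeland score.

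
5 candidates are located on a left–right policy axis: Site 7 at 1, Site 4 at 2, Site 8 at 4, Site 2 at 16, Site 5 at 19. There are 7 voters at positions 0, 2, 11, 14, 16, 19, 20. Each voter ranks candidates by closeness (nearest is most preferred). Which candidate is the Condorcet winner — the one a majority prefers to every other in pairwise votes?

With single-peaked preferences on a line, the Condorcet winner is the candidate closest to the median voter.
The median voter (position 14) is closest to Site 2 at 16.
Check: Site 2 vs Site 4 — voters closer to Site 2: 5 of 7.

Site 2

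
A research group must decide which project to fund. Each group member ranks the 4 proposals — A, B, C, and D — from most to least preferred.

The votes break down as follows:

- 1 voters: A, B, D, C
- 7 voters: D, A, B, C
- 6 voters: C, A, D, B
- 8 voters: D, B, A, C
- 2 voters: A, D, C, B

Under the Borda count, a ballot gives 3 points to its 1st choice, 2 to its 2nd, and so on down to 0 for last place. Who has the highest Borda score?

D

Borda scores:
  A: 3 + 7·2 + 6·2 + 8·1 + 2·3 = 43
  B: 2 + 7·1 + 6·0 + 8·2 + 2·0 = 25
  C: 0 + 7·0 + 6·3 + 8·0 + 2·1 = 20
  D: 1 + 7·3 + 6·1 + 8·3 + 2·2 = 56
D has the highest total.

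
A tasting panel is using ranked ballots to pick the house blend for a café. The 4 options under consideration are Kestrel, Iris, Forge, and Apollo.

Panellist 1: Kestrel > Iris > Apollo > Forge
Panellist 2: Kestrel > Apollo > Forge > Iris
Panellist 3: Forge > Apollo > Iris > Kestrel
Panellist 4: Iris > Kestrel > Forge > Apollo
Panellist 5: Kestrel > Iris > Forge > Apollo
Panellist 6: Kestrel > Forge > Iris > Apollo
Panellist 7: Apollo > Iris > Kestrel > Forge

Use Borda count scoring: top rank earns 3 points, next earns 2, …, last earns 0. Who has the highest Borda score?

Borda scores:
  Kestrel: 3 + 3 + 0 + 2 + 3 + 3 + 1 = 15
  Iris: 2 + 0 + 1 + 3 + 2 + 1 + 2 = 11
  Forge: 0 + 1 + 3 + 1 + 1 + 2 + 0 = 8
  Apollo: 1 + 2 + 2 + 0 + 0 + 0 + 3 = 8
Kestrel has the highest total.

Kestrel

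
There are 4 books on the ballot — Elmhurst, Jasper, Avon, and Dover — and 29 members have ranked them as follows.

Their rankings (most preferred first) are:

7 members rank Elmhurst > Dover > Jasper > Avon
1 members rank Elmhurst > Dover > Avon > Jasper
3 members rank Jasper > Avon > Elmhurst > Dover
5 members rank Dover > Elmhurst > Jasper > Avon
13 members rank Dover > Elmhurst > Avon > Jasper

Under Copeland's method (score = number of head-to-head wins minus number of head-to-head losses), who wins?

Dover

Pairwise results:
  Elmhurst vs Jasper: Elmhurst wins 26–3.
  Elmhurst vs Avon: Elmhurst wins 26–3.
  Elmhurst vs Dover: Dover wins 18–11.
  Jasper vs Avon: Jasper wins 15–14.
  Jasper vs Dover: Dover wins 26–3.
  Avon vs Dover: Dover wins 26–3.
Copeland scores (wins − losses):
  Elmhurst: 2 − 1 = 1
  Jasper: 1 − 2 = -1
  Avon: 0 − 3 = -3
  Dover: 3 − 0 = 3
Dover has the best Copeland score.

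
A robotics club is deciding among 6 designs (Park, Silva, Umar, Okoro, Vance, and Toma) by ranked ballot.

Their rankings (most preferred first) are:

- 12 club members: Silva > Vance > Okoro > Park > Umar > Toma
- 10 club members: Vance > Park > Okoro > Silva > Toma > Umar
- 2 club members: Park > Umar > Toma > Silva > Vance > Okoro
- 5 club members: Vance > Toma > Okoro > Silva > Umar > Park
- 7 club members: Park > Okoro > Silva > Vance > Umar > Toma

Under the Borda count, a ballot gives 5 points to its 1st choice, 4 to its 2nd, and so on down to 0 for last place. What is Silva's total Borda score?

Borda scores:
  Park: 12·2 + 10·4 + 2·5 + 5·0 + 7·5 = 109
  Silva: 12·5 + 10·2 + 2·2 + 5·2 + 7·3 = 115
  Umar: 12·1 + 10·0 + 2·4 + 5·1 + 7·1 = 32
  Okoro: 12·3 + 10·3 + 2·0 + 5·3 + 7·4 = 109
  Vance: 12·4 + 10·5 + 2·1 + 5·5 + 7·2 = 139
  Toma: 12·0 + 10·1 + 2·3 + 5·4 + 7·0 = 36

115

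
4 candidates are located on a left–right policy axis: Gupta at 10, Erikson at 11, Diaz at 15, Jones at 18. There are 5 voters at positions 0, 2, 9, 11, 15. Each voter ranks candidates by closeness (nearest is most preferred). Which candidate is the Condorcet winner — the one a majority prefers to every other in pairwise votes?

With single-peaked preferences on a line, the Condorcet winner is the candidate closest to the median voter.
The median voter (position 9) is closest to Gupta at 10.
Check: Gupta vs Jones — voters closer to Gupta: 4 of 5.

Gupta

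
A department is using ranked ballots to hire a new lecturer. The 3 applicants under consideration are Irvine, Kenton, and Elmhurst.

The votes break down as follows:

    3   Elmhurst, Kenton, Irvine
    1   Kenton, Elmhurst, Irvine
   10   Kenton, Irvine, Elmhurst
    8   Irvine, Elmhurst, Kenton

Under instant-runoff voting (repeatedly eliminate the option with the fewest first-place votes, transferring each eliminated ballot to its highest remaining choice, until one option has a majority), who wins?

Kenton

Round 1: Kenton 11, Irvine 8, Elmhurst 3. Elmhurst has the fewest and is eliminated.
Round 2: Kenton 14, Irvine 8. Kenton has a majority.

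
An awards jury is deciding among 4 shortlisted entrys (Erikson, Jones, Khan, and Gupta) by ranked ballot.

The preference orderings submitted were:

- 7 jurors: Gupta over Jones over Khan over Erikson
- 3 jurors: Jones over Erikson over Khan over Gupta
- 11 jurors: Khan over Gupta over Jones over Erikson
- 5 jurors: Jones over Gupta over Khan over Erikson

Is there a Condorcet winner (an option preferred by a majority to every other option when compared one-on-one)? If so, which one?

Head-to-head results (26 voters total):
Erikson vs Jones: Jones wins 26–0.
Erikson vs Khan: Khan wins 23–3.
Erikson vs Gupta: Gupta wins 23–3.
Jones vs Khan: Jones wins 15–11.
Jones vs Gupta: Gupta wins 18–8.
Khan vs Gupta: Khan wins 14–12.
No candidate beats all others: Jones beats Khan beats Gupta beats Jones, a majority cycle.

No Condorcet winner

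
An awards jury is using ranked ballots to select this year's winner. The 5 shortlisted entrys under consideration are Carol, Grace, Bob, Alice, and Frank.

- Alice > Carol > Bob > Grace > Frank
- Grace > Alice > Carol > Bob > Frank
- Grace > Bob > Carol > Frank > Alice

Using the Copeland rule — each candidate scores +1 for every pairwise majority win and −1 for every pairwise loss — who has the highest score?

Grace

Pairwise results:
  Carol vs Grace: Grace wins 2–1.
  Carol vs Bob: Carol wins 2–1.
  Carol vs Alice: Alice wins 2–1.
  Carol vs Frank: Carol wins 3–0.
  Grace vs Bob: Grace wins 2–1.
  Grace vs Alice: Grace wins 2–1.
  Grace vs Frank: Grace wins 3–0.
  Bob vs Alice: Alice wins 2–1.
  Bob vs Frank: Bob wins 3–0.
  Alice vs Frank: Alice wins 2–1.
Copeland scores (wins − losses):
  Carol: 2 − 2 = 0
  Grace: 4 − 0 = 4
  Bob: 1 − 3 = -2
  Alice: 3 − 1 = 2
  Frank: 0 − 4 = -4
Grace has the best Copeland score.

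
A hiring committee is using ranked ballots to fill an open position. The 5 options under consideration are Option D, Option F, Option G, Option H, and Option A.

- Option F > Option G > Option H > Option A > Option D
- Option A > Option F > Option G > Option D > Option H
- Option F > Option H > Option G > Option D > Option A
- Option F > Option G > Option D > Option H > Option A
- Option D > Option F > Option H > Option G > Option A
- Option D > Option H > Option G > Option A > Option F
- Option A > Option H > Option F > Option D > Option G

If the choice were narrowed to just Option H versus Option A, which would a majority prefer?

Option H

Ballots ranking Option H above Option A: 5.
Ballots ranking Option A above Option H: 2.
Option H wins the head-to-head, 5–2.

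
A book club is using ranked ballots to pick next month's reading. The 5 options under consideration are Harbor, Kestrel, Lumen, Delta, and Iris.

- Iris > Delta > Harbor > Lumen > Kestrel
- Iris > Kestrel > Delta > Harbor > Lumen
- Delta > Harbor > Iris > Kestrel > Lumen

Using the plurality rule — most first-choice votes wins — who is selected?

First-place vote totals:
  Harbor: 0
  Kestrel: 0
  Lumen: 0
  Delta: 1
  Iris: 2
Iris has the most first-place votes.

Iris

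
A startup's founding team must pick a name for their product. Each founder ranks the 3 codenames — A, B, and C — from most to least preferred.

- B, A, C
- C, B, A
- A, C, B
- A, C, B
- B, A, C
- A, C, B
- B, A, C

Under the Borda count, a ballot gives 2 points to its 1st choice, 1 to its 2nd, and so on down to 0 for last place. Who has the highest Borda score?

A

Borda scores:
  A: 1 + 0 + 2 + 2 + 1 + 2 + 1 = 9
  B: 2 + 1 + 0 + 0 + 2 + 0 + 2 = 7
  C: 0 + 2 + 1 + 1 + 0 + 1 + 0 = 5
A has the highest total.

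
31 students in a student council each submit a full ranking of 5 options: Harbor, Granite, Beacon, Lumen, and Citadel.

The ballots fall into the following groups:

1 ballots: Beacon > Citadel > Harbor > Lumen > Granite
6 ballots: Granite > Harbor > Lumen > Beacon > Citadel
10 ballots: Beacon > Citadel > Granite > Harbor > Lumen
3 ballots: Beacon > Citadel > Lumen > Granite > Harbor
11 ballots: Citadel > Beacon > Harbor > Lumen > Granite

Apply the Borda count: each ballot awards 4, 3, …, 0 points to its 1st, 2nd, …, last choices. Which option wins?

Beacon

Borda scores:
  Harbor: 2 + 6·3 + 10·1 + 3·0 + 11·2 = 52
  Granite: 0 + 6·4 + 10·2 + 3·1 + 11·0 = 47
  Beacon: 4 + 6·1 + 10·4 + 3·4 + 11·3 = 95
  Lumen: 1 + 6·2 + 10·0 + 3·2 + 11·1 = 30
  Citadel: 3 + 6·0 + 10·3 + 3·3 + 11·4 = 86
Beacon has the highest total.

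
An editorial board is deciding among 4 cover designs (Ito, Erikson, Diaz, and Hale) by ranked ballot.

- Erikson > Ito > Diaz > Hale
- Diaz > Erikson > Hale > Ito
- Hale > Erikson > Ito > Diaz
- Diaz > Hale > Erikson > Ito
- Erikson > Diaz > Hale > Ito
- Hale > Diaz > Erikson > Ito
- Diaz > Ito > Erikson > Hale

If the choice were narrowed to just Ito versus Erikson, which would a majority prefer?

Ballots ranking Ito above Erikson: 1.
Ballots ranking Erikson above Ito: 6.
Erikson wins the head-to-head, 6–1.

Erikson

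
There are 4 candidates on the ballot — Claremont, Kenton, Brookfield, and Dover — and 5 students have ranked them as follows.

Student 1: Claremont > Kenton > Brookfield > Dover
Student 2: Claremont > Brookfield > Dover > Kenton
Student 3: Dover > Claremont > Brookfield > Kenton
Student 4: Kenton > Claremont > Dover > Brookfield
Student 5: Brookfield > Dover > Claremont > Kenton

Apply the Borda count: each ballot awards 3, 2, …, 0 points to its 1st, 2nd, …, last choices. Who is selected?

Borda scores:
  Claremont: 3 + 3 + 2 + 2 + 1 = 11
  Kenton: 2 + 0 + 0 + 3 + 0 = 5
  Brookfield: 1 + 2 + 1 + 0 + 3 = 7
  Dover: 0 + 1 + 3 + 1 + 2 = 7
Claremont has the highest total.

Claremont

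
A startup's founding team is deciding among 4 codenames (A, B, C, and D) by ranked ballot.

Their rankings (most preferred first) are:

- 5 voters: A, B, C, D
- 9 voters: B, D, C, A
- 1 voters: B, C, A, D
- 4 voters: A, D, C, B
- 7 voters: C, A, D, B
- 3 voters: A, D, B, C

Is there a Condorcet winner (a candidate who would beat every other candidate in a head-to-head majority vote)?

Head-to-head results (29 voters total):
A vs B: A wins 19–10.
A vs C: C wins 17–12.
A vs D: A wins 20–9.
B vs C: B wins 18–11.
B vs D: B wins 15–14.
C vs D: D wins 16–13.
No candidate beats all others: A beats B beats C beats A, a majority cycle.

No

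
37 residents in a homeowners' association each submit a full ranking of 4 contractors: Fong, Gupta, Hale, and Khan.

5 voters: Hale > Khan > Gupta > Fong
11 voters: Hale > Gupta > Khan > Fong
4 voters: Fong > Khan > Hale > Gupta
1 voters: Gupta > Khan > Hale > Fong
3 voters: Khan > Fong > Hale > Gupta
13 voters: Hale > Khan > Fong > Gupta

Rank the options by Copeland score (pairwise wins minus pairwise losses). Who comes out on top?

Pairwise results:
  Fong vs Gupta: Fong wins 20–17.
  Fong vs Hale: Hale wins 30–7.
  Fong vs Khan: Khan wins 33–4.
  Gupta vs Hale: Hale wins 36–1.
  Gupta vs Khan: Khan wins 25–12.
  Hale vs Khan: Hale wins 29–8.
Copeland scores (wins − losses):
  Fong: 1 − 2 = -1
  Gupta: 0 − 3 = -3
  Hale: 3 − 0 = 3
  Khan: 2 − 1 = 1
Hale has the best Copeland score.

Hale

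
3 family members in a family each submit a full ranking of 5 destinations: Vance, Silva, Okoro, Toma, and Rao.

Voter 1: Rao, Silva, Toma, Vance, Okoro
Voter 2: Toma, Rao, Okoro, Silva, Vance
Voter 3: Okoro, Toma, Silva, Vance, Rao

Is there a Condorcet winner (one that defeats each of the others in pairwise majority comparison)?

Yes

Head-to-head results (3 voters total):
Vance vs Silva: Silva wins 3–0.
Vance vs Okoro: Okoro wins 2–1.
Vance vs Toma: Toma wins 3–0.
Vance vs Rao: Rao wins 2–1.
Silva vs Okoro: Okoro wins 2–1.
Silva vs Toma: Toma wins 2–1.
Silva vs Rao: Rao wins 2–1.
Okoro vs Toma: Toma wins 2–1.
Okoro vs Rao: Rao wins 2–1.
Toma vs Rao: Toma wins 2–1.
Toma beats each rival — Vance (3–0), Silva (2–1), Okoro (2–1), Rao (2–1) — so Toma is the Condorcet winner.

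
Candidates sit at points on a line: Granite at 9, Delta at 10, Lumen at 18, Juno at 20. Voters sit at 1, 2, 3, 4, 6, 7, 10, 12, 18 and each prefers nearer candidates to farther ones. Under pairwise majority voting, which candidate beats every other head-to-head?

Granite

With single-peaked preferences on a line, the Condorcet winner is the candidate closest to the median voter.
The median voter (position 6) is closest to Granite at 9.
Check: Granite vs Juno — voters closer to Granite: 8 of 9.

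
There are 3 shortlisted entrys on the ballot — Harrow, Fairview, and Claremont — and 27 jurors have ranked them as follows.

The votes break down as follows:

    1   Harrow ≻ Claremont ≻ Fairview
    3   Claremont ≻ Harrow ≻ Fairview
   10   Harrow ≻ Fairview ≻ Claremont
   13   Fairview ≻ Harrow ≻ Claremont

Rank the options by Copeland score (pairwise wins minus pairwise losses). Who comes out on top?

Pairwise results:
  Harrow vs Fairview: Harrow wins 14–13.
  Harrow vs Claremont: Harrow wins 24–3.
  Fairview vs Claremont: Fairview wins 23–4.
Copeland scores (wins − losses):
  Harrow: 2 − 0 = 2
  Fairview: 1 − 1 = 0
  Claremont: 0 − 2 = -2
Harrow has the best Copeland score.

Harrow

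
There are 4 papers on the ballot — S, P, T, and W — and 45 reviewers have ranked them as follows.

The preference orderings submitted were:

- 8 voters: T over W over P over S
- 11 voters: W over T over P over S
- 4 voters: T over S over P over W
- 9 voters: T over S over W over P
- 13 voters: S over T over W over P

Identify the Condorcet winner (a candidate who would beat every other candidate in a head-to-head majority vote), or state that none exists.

T

Head-to-head results (45 voters total):
S vs P: S wins 26–19.
S vs T: T wins 32–13.
S vs W: S wins 26–19.
P vs T: T wins 45–0.
P vs W: W wins 41–4.
T vs W: T wins 34–11.
T beats each rival — S (32–13), P (45–0), W (34–11) — so T is the Condorcet winner.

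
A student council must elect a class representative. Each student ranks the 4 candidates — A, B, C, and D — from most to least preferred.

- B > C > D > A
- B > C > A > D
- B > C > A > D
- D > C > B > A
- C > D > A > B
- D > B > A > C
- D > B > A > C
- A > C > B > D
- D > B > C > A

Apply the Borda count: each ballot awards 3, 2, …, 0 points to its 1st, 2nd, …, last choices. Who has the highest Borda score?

B

Borda scores:
  A: 0 + 1 + 1 + 0 + 1 + 1 + 1 + 3 + 0 = 8
  B: 3 + 3 + 3 + 1 + 0 + 2 + 2 + 1 + 2 = 17
  C: 2 + 2 + 2 + 2 + 3 + 0 + 0 + 2 + 1 = 14
  D: 1 + 0 + 0 + 3 + 2 + 3 + 3 + 0 + 3 = 15
B has the highest total.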